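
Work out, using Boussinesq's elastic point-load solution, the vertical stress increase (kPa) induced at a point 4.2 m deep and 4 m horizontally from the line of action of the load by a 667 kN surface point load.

Boussinesq vertical stress below a point load on an elastic half-space:
Δσ_z = 3P/(2πz²) · [1 + (r/z)²]^(−5/2)
r/z = 4/4.2 = 0.95238; [1+(r/z)²]^(−5/2) = 0.19912.
Δσ_z = 3×667/(2π×4.2²) × 0.19912 = 18.054 × 0.19912 = 3.595 kPa

Δσ_z ≈ 3.59 kPa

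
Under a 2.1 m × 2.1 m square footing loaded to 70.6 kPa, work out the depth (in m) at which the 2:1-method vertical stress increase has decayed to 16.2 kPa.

2:1 spreading — at depth z the loaded area has grown by z in each plan dimension:
qB²/(B+z)² = Δσ_z ⇒ z = B(√(q/Δσ_z) − 1) = 2.1×(√(70.6/16.2) − 1) = 2.284 m

z ≈ 2.28 m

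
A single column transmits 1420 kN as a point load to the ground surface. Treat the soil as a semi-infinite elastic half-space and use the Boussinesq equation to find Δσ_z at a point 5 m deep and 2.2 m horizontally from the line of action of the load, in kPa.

Boussinesq vertical stress below a point load on an elastic half-space:
Δσ_z = 3P/(2πz²) · [1 + (r/z)²]^(−5/2)
r/z = 2.2/5 = 0.44; [1+(r/z)²]^(−5/2) = 0.64247.
Δσ_z = 3×1420/(2π×5²) × 0.64247 = 27.12 × 0.64247 = 17.42 kPa

Δσ_z ≈ 17.4 kPa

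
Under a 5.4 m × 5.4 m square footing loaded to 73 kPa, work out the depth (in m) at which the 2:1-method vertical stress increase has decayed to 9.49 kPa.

2:1 spreading — at depth z the loaded area has grown by z in each plan dimension:
qB²/(B+z)² = Δσ_z ⇒ z = B(√(q/Δσ_z) − 1) = 5.4×(√(73/9.49) − 1) = 9.577 m

z ≈ 9.58 m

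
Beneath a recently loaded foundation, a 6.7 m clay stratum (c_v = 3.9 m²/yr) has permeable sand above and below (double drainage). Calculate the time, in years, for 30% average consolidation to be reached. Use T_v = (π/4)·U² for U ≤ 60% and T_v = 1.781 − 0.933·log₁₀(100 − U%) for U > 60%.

Drainage path length: H_d = H/2 = 3.35 m (double drainage).
U ≤ 60%: T_v = (π/4)·U² = (π/4)×0.3² = 0.070686.
t = T_v·H_d²/c_v = 0.070686×3.35²/3.9 = 0.2034 years.

t ≈ 0.203 years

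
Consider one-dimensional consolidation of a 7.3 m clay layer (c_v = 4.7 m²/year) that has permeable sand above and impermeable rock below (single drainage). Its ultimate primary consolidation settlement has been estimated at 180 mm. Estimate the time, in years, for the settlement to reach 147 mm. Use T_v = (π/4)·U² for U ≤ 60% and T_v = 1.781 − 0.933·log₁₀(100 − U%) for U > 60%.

Drainage path length: H_d = H = 7.3 m (single drainage).
U = S(t)/S_ult = 147/180 = 0.8167.
U > 60%: T_v = 1.781 − 0.933·log₁₀(100 − 81.667) = 0.6024.
t = T_v·H_d²/c_v = 0.6024×7.3²/4.7 = 6.83 years.

t ≈ 6.83 years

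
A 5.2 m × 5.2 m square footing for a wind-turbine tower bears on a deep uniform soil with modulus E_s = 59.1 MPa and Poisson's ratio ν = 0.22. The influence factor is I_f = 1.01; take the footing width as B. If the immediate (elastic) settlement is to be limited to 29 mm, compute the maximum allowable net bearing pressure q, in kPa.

E_s = 59.1 MPa = 59100 kPa.
S_e = q·B·(1−ν²)/E_s · I_f  ⇒  q = S_e·E_s / (B·(1−ν²)·I_f).
q = 0.029 × 59100 / (5.2 × 0.9516 × 1.01) = 342.9 kPa

q ≈ 343 kPa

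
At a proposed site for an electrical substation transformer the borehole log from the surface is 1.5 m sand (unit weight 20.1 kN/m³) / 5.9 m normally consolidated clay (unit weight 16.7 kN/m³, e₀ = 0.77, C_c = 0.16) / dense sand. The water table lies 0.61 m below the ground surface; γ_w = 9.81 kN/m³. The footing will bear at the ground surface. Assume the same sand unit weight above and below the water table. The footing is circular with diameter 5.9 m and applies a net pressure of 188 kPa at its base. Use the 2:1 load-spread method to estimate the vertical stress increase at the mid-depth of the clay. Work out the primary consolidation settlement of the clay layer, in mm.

S_c ≈ 209 mm

Mid-depth of clay below the ground surface: z = 1.5 + 5.9/2 = 4.45 m.
Total vertical stress at mid-clay: σ_v = 20.1×1.5 + 16.7×2.95 = 79.415 kPa.
Pore pressure: u = 9.81×(4.45 − 0.61) = 37.67 kPa.
Initial effective stress: σ'_0 = σ_v − u = 79.415 − 37.67 = 41.745 kPa.
Stress increase at mid-clay by the 2:1 spreading method:
Δσ ≈ qD²/(D+z)² = 188×5.9²/(5.9+4.45)² = 61.092 kPa
Final effective stress: σ'_f = σ'_0 + Δσ = 41.745 + 61.092 = 102.84 kPa.
Normally consolidated clay, so the full stress increment lies on the virgin compression line:
S_c = C_c·H/(1+e₀)·log₁₀(σ'_f/σ'_0) = 0.16×5.9/(1+0.77)×log₁₀(102.84/41.745)
    = 0.53333 × 0.39156 = 0.2088 m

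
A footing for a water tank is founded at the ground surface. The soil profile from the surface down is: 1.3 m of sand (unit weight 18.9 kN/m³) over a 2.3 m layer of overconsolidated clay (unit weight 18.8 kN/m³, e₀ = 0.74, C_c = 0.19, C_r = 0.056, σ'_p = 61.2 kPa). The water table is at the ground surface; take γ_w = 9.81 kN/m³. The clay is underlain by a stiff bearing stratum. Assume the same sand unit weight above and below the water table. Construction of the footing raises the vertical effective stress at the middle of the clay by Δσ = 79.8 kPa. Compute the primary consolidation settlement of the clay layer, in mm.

Mid-depth of clay below the ground surface: z = 1.3 + 2.3/2 = 2.45 m.
Total vertical stress at mid-clay: σ_v = 18.9×1.3 + 18.8×1.15 = 46.19 kPa.
Pore pressure: u = 9.81×(2.45 − 0) = 24.035 kPa.
Initial effective stress: σ'_0 = σ_v − u = 46.19 − 24.035 = 22.155 kPa.
Final effective stress: σ'_f = 22.155 + 79.8 = 101.95 kPa.
σ'_f = 101.95 > σ'_p = 61.2 kPa, so the stress path crosses the preconsolidation pressure — recompression up to σ'_p, then virgin compression beyond:
S_c = H/(1+e₀)·[C_r·log₁₀(σ'_p/σ'_0) + C_c·log₁₀(σ'_f/σ'_p)]
    = 2.3/1.74 × [0.056×log₁₀(61.2/22.155) + 0.19×log₁₀(101.95/61.2)]
    = 1.3218 × [0.024712 + 0.042111] = 0.08833 m

S_c ≈ 88.3 mm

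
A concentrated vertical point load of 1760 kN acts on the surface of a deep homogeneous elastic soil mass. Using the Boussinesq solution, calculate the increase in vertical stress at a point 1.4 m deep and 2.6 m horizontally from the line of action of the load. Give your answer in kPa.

Boussinesq vertical stress below a point load on an elastic half-space:
Δσ_z = 3P/(2πz²) · [1 + (r/z)²]^(−5/2)
r/z = 2.6/1.4 = 1.8571; [1+(r/z)²]^(−5/2) = 0.023952.
Δσ_z = 3×1760/(2π×1.4²) × 0.023952 = 428.74 × 0.023952 = 10.27 kPa

Δσ_z ≈ 10.3 kPa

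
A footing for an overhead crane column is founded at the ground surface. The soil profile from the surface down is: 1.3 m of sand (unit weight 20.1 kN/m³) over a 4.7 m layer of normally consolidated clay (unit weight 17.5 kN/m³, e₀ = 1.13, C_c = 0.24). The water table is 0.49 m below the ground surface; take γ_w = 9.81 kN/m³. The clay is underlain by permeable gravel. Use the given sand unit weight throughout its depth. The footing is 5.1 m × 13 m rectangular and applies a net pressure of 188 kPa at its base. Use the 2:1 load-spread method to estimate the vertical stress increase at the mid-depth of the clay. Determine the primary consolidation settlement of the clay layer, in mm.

S_c ≈ 279 mm

Mid-depth of clay below the ground surface: z = 1.3 + 4.7/2 = 3.65 m.
Total vertical stress at mid-clay: σ_v = 20.1×1.3 + 17.5×2.35 = 67.255 kPa.
Pore pressure: u = 9.81×(3.65 − 0.49) = 31 kPa.
Initial effective stress: σ'_0 = σ_v − u = 67.255 − 31 = 36.255 kPa.
Stress increase at mid-clay by the 2:1 spreading method:
Δσ = qBL/((B+z)(L+z)) = 188×5.1×13/((5.1+3.65)(13+3.65)) = 85.556 kPa
Final effective stress: σ'_f = σ'_0 + Δσ = 36.255 + 85.556 = 121.81 kPa.
Normally consolidated clay, so the full stress increment lies on the virgin compression line:
S_c = C_c·H/(1+e₀)·log₁₀(σ'_f/σ'_0) = 0.24×4.7/(1+1.13)×log₁₀(121.81/36.255)
    = 0.52958 × 0.52632 = 0.2787 m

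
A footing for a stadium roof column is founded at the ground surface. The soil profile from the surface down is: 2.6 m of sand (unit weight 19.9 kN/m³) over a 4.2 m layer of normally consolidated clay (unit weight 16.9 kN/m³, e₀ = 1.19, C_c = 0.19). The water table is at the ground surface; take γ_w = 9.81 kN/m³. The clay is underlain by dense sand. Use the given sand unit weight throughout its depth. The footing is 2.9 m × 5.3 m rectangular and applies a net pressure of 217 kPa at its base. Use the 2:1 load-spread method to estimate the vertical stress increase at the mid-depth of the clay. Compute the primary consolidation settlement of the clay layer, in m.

Mid-depth of clay below the ground surface: z = 2.6 + 4.2/2 = 4.7 m.
Total vertical stress at mid-clay: σ_v = 19.9×2.6 + 16.9×2.1 = 87.23 kPa.
Pore pressure: u = 9.81×(4.7 − 0) = 46.107 kPa.
Initial effective stress: σ'_0 = σ_v − u = 87.23 − 46.107 = 41.123 kPa.
Stress increase at mid-clay by the 2:1 spreading method:
Δσ = qBL/((B+z)(L+z)) = 217×2.9×5.3/((2.9+4.7)(5.3+4.7)) = 43.885 kPa
Final effective stress: σ'_f = σ'_0 + Δσ = 41.123 + 43.885 = 85.008 kPa.
Normally consolidated clay, so the full stress increment lies on the virgin compression line:
S_c = C_c·H/(1+e₀)·log₁₀(σ'_f/σ'_0) = 0.19×4.2/(1+1.19)×log₁₀(85.008/41.123)
    = 0.36438 × 0.31538 = 0.1149 m

S_c ≈ 0.115 m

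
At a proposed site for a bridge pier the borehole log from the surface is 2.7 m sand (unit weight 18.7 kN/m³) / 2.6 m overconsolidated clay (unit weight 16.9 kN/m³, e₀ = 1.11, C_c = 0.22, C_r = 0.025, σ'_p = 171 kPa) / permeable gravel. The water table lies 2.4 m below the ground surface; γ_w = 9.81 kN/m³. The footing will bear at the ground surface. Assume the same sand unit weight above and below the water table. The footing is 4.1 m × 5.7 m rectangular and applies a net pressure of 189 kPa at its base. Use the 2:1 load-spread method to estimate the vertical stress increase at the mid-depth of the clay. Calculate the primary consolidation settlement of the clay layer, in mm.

S_c ≈ 9.21 mm

Mid-depth of clay below the ground surface: z = 2.7 + 2.6/2 = 4 m.
Total vertical stress at mid-clay: σ_v = 18.7×2.7 + 16.9×1.3 = 72.46 kPa.
Pore pressure: u = 9.81×(4 − 2.4) = 15.696 kPa.
Initial effective stress: σ'_0 = σ_v − u = 72.46 − 15.696 = 56.764 kPa.
Stress increase at mid-clay by the 2:1 spreading method:
Δσ = qBL/((B+z)(L+z)) = 189×4.1×5.7/((4.1+4)(5.7+4)) = 56.216 kPa
Final effective stress: σ'_f = 56.764 + 56.216 = 112.98 kPa.
σ'_f = 112.98 ≤ σ'_p = 171 kPa, so the clay remains overconsolidated and only the recompression index applies:
S_c = C_r·H/(1+e₀)·log₁₀(σ'_f/σ'_0) = 0.025×2.6/2.11×log₁₀(112.98/56.764)
    = 0.030805 × 0.29893 = 0.009209 m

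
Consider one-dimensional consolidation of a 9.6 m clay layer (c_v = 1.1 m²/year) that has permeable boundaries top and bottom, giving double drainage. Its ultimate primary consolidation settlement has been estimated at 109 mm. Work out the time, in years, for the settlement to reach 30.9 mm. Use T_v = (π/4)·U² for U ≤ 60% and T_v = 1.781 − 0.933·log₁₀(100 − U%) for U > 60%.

t ≈ 1.32 years

Drainage path length: H_d = H/2 = 4.8 m (double drainage).
U = S(t)/S_ult = 30.9/109 = 0.2835.
U ≤ 60%: T_v = (π/4)·U² = (π/4)×0.28349² = 0.063118.
t = T_v·H_d²/c_v = 0.063118×4.8²/1.1 = 1.322 years.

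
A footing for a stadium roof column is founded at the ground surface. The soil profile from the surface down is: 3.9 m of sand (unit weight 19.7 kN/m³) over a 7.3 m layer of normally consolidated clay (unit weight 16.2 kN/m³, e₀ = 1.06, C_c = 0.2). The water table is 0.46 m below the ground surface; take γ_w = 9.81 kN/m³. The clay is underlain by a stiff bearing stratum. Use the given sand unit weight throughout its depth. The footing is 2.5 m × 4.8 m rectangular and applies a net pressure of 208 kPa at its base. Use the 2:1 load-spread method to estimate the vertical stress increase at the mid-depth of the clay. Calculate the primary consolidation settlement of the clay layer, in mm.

S_c ≈ 81.4 mm

Mid-depth of clay below the ground surface: z = 3.9 + 7.3/2 = 7.55 m.
Total vertical stress at mid-clay: σ_v = 19.7×3.9 + 16.2×3.65 = 135.96 kPa.
Pore pressure: u = 9.81×(7.55 − 0.46) = 69.553 kPa.
Initial effective stress: σ'_0 = σ_v − u = 135.96 − 69.553 = 66.407 kPa.
Stress increase at mid-clay by the 2:1 spreading method:
Δσ = qBL/((B+z)(L+z)) = 208×2.5×4.8/((2.5+7.55)(4.8+7.55)) = 20.11 kPa
Final effective stress: σ'_f = σ'_0 + Δσ = 66.407 + 20.11 = 86.517 kPa.
Normally consolidated clay, so the full stress increment lies on the virgin compression line:
S_c = C_c·H/(1+e₀)·log₁₀(σ'_f/σ'_0) = 0.2×7.3/(1+1.06)×log₁₀(86.517/66.407)
    = 0.70874 × 0.11489 = 0.08143 m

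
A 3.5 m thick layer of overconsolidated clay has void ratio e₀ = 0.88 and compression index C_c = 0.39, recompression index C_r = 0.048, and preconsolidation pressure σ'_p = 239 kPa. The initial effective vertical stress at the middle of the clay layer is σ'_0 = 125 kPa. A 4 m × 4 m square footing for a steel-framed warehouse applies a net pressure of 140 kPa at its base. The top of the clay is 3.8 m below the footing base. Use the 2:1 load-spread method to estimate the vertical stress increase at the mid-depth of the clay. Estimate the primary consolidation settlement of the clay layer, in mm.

Mid-depth of clay below the footing base: z = 3.8 + 3.5/2 = 5.55 m.
Stress increase at mid-clay by the 2:1 spreading method:
Δσ = qBL/((B+z)(L+z)) = 140×4×4/((4+5.55)(4+5.55)) = 24.561 kPa
Final effective stress: σ'_f = 125 + 24.561 = 149.56 kPa.
σ'_f = 149.56 ≤ σ'_p = 239 kPa, so the clay remains overconsolidated and only the recompression index applies:
S_c = C_r·H/(1+e₀)·log₁₀(σ'_f/σ'_0) = 0.048×3.5/1.88×log₁₀(149.56/125)
    = 0.089362 × 0.077905 = 0.006962 m

S_c ≈ 6.96 mm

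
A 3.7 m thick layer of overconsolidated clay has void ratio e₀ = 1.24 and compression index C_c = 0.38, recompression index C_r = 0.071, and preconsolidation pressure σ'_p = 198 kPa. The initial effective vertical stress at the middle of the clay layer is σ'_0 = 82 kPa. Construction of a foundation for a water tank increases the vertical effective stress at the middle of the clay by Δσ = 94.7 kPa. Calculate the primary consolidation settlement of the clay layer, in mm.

Final effective stress: σ'_f = 82 + 94.7 = 176.7 kPa.
σ'_f = 176.7 ≤ σ'_p = 198 kPa, so the clay remains overconsolidated and only the recompression index applies:
S_c = C_r·H/(1+e₀)·log₁₀(σ'_f/σ'_0) = 0.071×3.7/2.24×log₁₀(176.7/82)
    = 0.11728 × 0.33342 = 0.0391 m

S_c ≈ 39.1 mm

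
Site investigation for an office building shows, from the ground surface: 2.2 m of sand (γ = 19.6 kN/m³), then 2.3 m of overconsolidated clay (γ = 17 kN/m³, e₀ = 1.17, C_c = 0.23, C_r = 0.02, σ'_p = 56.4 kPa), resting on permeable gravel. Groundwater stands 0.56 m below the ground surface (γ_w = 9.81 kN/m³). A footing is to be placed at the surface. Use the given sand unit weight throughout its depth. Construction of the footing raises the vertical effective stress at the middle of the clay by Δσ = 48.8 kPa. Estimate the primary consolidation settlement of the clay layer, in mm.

Mid-depth of clay below the ground surface: z = 2.2 + 2.3/2 = 3.35 m.
Total vertical stress at mid-clay: σ_v = 19.6×2.2 + 17×1.15 = 62.67 kPa.
Pore pressure: u = 9.81×(3.35 − 0.56) = 27.37 kPa.
Initial effective stress: σ'_0 = σ_v − u = 62.67 − 27.37 = 35.3 kPa.
Final effective stress: σ'_f = 35.3 + 48.8 = 84.1 kPa.
σ'_f = 84.1 > σ'_p = 56.4 kPa, so the stress path crosses the preconsolidation pressure — recompression up to σ'_p, then virgin compression beyond:
S_c = H/(1+e₀)·[C_r·log₁₀(σ'_p/σ'_0) + C_c·log₁₀(σ'_f/σ'_p)]
    = 2.3/2.17 × [0.02×log₁₀(56.4/35.3) + 0.23×log₁₀(84.1/56.4)]
    = 1.0599 × [0.0040701 + 0.039909] = 0.04661 m

S_c ≈ 46.6 mm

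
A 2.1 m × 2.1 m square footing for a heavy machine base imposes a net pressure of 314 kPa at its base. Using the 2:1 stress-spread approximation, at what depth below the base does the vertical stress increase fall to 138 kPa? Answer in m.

z ≈ 1.07 m

2:1 spreading — at depth z the loaded area has grown by z in each plan dimension:
qB²/(B+z)² = Δσ_z ⇒ z = B(√(q/Δσ_z) − 1) = 2.1×(√(314/138) − 1) = 1.068 m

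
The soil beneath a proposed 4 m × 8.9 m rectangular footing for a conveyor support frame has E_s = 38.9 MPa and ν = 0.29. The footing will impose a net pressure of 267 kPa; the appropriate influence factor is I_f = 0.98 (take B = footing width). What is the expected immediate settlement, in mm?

S_e ≈ 24.6 mm

Immediate (elastic) settlement: S_e = q·B·(1−ν²)/E_s · I_f.
E_s = 38.9 MPa = 38900 kPa.
S_e = 267 × 4 × (1 − 0.29²) / 38900 × 0.98
    = 267 × 4 × 0.9159 / 38900 × 0.98
    = 0.02464 m = 24.64 mm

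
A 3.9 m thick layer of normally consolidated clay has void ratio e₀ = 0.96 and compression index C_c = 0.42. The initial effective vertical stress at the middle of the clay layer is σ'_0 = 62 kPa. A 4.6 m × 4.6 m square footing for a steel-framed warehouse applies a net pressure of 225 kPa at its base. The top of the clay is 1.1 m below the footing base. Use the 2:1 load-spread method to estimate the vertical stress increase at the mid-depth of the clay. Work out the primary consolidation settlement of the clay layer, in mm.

S_c ≈ 304 mm

Mid-depth of clay below the footing base: z = 1.1 + 3.9/2 = 3.05 m.
Stress increase at mid-clay by the 2:1 spreading method:
Δσ = qBL/((B+z)(L+z)) = 225×4.6×4.6/((4.6+3.05)(4.6+3.05)) = 81.353 kPa
Final effective stress: σ'_f = σ'_0 + Δσ = 62 + 81.353 = 143.35 kPa.
Normally consolidated clay, so the full stress increment lies on the virgin compression line:
S_c = C_c·H/(1+e₀)·log₁₀(σ'_f/σ'_0) = 0.42×3.9/(1+0.96)×log₁₀(143.35/62)
    = 0.83571 × 0.36401 = 0.3042 m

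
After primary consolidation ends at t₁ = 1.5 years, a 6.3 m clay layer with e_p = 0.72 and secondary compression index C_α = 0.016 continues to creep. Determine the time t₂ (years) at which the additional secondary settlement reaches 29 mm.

S_s = C_α·H/(1+e_p)·log₁₀(t₂/t₁) ⇒ log₁₀(t₂/t₁) = S_s·(1+e_p)/(C_α·H).
log₁₀(t₂/t₁) = 0.029 × (1+0.72) / (0.016×6.3) = 0.4948
t₂ = t₁ × 10^0.4948 = 1.5 × 3.125 = 4.687 years

t₂ ≈ 4.69 years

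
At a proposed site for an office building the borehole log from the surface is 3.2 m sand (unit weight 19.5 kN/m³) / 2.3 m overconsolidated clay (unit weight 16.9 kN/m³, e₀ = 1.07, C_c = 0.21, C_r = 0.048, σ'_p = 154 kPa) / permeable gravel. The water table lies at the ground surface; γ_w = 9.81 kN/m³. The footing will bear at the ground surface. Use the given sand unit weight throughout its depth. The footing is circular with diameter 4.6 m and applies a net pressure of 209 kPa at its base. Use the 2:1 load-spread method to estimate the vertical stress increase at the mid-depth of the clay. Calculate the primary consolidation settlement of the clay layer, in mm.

Mid-depth of clay below the ground surface: z = 3.2 + 2.3/2 = 4.35 m.
Total vertical stress at mid-clay: σ_v = 19.5×3.2 + 16.9×1.15 = 81.835 kPa.
Pore pressure: u = 9.81×(4.35 − 0) = 42.673 kPa.
Initial effective stress: σ'_0 = σ_v − u = 81.835 − 42.673 = 39.162 kPa.
Stress increase at mid-clay by the 2:1 spreading method:
Δσ ≈ qD²/(D+z)² = 209×4.6²/(4.6+4.35)² = 55.21 kPa
Final effective stress: σ'_f = 39.162 + 55.21 = 94.372 kPa.
σ'_f = 94.372 ≤ σ'_p = 154 kPa, so the clay remains overconsolidated and only the recompression index applies:
S_c = C_r·H/(1+e₀)·log₁₀(σ'_f/σ'_0) = 0.048×2.3/2.07×log₁₀(94.372/39.162)
    = 0.053333 × 0.38198 = 0.02037 m

S_c ≈ 20.4 mm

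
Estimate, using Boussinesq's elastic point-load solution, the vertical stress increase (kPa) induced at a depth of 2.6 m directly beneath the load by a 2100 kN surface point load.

Δσ_z ≈ 148 kPa

Boussinesq vertical stress below a point load on an elastic half-space:
Δσ_z = 3P/(2πz²) · [1 + (r/z)²]^(−5/2)
r/z = 0/2.6 = 0; [1+(r/z)²]^(−5/2) = 1.
Δσ_z = 3×2100/(2π×2.6²) × 1 = 148.32 × 1 = 148.3 kPa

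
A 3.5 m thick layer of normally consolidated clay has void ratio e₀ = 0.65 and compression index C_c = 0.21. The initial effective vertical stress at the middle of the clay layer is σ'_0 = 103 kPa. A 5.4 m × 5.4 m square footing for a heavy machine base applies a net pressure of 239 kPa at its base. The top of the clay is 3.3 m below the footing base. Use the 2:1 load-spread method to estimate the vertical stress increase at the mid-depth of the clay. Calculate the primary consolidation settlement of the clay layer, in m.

S_c ≈ 0.0933 m

Mid-depth of clay below the footing base: z = 3.3 + 3.5/2 = 5.05 m.
Stress increase at mid-clay by the 2:1 spreading method:
Δσ = qBL/((B+z)(L+z)) = 239×5.4×5.4/((5.4+5.05)(5.4+5.05)) = 63.819 kPa
Final effective stress: σ'_f = σ'_0 + Δσ = 103 + 63.819 = 166.82 kPa.
Normally consolidated clay, so the full stress increment lies on the virgin compression line:
S_c = C_c·H/(1+e₀)·log₁₀(σ'_f/σ'_0) = 0.21×3.5/(1+0.65)×log₁₀(166.82/103)
    = 0.44545 × 0.20941 = 0.09328 m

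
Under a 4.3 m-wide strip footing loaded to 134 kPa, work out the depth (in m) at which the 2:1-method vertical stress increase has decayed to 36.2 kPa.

z ≈ 11.6 m

2:1 spreading — at depth z the loaded area has grown by z in each plan dimension:
qB/(B+z) = Δσ_z ⇒ z = qB/Δσ_z − B = 134×4.3/36.2 − 4.3 = 11.62 m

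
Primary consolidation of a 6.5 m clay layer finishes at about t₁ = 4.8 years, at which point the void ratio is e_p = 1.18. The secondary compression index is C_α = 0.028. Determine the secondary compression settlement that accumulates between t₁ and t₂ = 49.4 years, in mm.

Secondary compression: S_s = C_α·H/(1+e_p)·log₁₀(t₂/t₁)
S_s = 0.028×6.5/(1+1.18)×log₁₀(49.4/4.8)
    = 0.08349 × 1.012 = 0.08453 m

S_s ≈ 84.5 mm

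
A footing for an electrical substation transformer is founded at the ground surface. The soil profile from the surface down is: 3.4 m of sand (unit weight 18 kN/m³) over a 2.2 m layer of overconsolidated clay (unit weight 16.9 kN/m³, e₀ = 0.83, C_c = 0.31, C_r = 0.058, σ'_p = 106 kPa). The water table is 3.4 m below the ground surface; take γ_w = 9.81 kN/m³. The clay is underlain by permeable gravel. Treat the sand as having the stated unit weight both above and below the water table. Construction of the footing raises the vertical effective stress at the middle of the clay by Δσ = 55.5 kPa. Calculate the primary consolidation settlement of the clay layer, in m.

Mid-depth of clay below the ground surface: z = 3.4 + 2.2/2 = 4.5 m.
Total vertical stress at mid-clay: σ_v = 18×3.4 + 16.9×1.1 = 79.79 kPa.
Pore pressure: u = 9.81×(4.5 − 3.4) = 10.791 kPa.
Initial effective stress: σ'_0 = σ_v − u = 79.79 − 10.791 = 68.999 kPa.
Final effective stress: σ'_f = 68.999 + 55.5 = 124.5 kPa.
σ'_f = 124.5 > σ'_p = 106 kPa, so the stress path crosses the preconsolidation pressure — recompression up to σ'_p, then virgin compression beyond:
S_c = H/(1+e₀)·[C_r·log₁₀(σ'_p/σ'_0) + C_c·log₁₀(σ'_f/σ'_p)]
    = 2.2/1.83 × [0.058×log₁₀(106/68.999) + 0.31×log₁₀(124.5/106)]
    = 1.2022 × [0.010815 + 0.021658] = 0.03904 m

S_c ≈ 0.039 m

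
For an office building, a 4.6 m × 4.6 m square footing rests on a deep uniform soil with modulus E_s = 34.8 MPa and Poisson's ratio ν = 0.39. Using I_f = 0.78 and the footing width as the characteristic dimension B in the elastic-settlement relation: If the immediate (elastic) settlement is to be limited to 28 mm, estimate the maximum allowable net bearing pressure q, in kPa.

q ≈ 320 kPa

E_s = 34.8 MPa = 34800 kPa.
S_e = q·B·(1−ν²)/E_s · I_f  ⇒  q = S_e·E_s / (B·(1−ν²)·I_f).
q = 0.028 × 34800 / (4.6 × 0.8479 × 0.78) = 320.3 kPa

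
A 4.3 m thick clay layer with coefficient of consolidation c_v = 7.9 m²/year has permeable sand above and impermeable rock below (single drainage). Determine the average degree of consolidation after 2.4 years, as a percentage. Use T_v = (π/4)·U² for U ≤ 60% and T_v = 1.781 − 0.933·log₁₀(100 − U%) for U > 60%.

Drainage path length: H_d = H = 4.3 m (single drainage).
T_v = c_v·t/H_d² = 7.9×2.4/4.3² = 1.0254.
T_v = 1.0254 corresponds to the U > 60% branch:
U = 1 − 10^((1.781 − T_v)/0.933)/100 = 0.9355

U ≈ 93.5 %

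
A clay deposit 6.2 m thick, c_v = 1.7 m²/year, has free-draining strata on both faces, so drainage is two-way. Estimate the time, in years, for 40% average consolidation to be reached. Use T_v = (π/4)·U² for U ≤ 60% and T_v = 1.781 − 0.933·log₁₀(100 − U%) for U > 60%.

Drainage path length: H_d = H/2 = 3.1 m (double drainage).
U ≤ 60%: T_v = (π/4)·U² = (π/4)×0.4² = 0.12566.
t = T_v·H_d²/c_v = 0.12566×3.1²/1.7 = 0.7103 years.

t ≈ 0.71 years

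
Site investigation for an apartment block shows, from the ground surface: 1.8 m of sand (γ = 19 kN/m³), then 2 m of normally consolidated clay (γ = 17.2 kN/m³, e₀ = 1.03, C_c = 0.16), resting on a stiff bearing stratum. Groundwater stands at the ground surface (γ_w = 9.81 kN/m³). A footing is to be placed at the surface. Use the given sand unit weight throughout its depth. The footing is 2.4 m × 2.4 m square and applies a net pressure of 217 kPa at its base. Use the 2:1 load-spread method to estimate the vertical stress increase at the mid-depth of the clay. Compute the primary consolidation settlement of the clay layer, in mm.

S_c ≈ 73.6 mm

Mid-depth of clay below the ground surface: z = 1.8 + 2/2 = 2.8 m.
Total vertical stress at mid-clay: σ_v = 19×1.8 + 17.2×1 = 51.4 kPa.
Pore pressure: u = 9.81×(2.8 − 0) = 27.468 kPa.
Initial effective stress: σ'_0 = σ_v − u = 51.4 − 27.468 = 23.932 kPa.
Stress increase at mid-clay by the 2:1 spreading method:
Δσ = qBL/((B+z)(L+z)) = 217×2.4×2.4/((2.4+2.8)(2.4+2.8)) = 46.225 kPa
Final effective stress: σ'_f = σ'_0 + Δσ = 23.932 + 46.225 = 70.157 kPa.
Normally consolidated clay, so the full stress increment lies on the virgin compression line:
S_c = C_c·H/(1+e₀)·log₁₀(σ'_f/σ'_0) = 0.16×2/(1+1.03)×log₁₀(70.157/23.932)
    = 0.15764 × 0.46709 = 0.07363 m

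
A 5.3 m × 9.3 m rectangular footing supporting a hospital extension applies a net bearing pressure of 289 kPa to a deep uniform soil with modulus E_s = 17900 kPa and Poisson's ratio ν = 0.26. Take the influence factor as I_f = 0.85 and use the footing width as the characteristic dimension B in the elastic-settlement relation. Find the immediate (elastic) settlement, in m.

S_e ≈ 0.0678 m

Immediate (elastic) settlement: S_e = q·B·(1−ν²)/E_s · I_f.
S_e = 289 × 5.3 × (1 − 0.26²) / 17900 × 0.85
    = 289 × 5.3 × 0.9324 / 17900 × 0.85
    = 0.06782 m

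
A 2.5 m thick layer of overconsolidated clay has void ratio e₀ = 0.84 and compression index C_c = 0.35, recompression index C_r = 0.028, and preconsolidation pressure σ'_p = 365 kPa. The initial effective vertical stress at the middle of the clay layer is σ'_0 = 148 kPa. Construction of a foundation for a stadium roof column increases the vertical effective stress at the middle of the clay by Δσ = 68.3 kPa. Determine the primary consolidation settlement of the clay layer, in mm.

S_c ≈ 6.27 mm

Final effective stress: σ'_f = 148 + 68.3 = 216.3 kPa.
σ'_f = 216.3 ≤ σ'_p = 365 kPa, so the clay remains overconsolidated and only the recompression index applies:
S_c = C_r·H/(1+e₀)·log₁₀(σ'_f/σ'_0) = 0.028×2.5/1.84×log₁₀(216.3/148)
    = 0.038044 × 0.16479 = 0.006269 m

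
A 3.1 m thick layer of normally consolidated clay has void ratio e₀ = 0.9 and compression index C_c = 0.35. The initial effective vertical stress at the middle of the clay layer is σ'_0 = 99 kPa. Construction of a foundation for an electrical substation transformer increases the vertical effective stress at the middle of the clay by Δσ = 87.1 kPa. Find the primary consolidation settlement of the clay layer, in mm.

Final effective stress: σ'_f = σ'_0 + Δσ = 99 + 87.1 = 186.1 kPa.
Normally consolidated clay, so the full stress increment lies on the virgin compression line:
S_c = C_c·H/(1+e₀)·log₁₀(σ'_f/σ'_0) = 0.35×3.1/(1+0.9)×log₁₀(186.1/99)
    = 0.57105 × 0.27411 = 0.1565 m

S_c ≈ 157 mm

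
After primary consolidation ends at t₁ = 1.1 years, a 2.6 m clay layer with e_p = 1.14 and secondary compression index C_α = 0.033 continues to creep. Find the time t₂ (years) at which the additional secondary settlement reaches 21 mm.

S_s = C_α·H/(1+e_p)·log₁₀(t₂/t₁) ⇒ log₁₀(t₂/t₁) = S_s·(1+e_p)/(C_α·H).
log₁₀(t₂/t₁) = 0.021 × (1+1.14) / (0.033×2.6) = 0.5238
t₂ = t₁ × 10^0.5238 = 1.1 × 3.34 = 3.674 years

t₂ ≈ 3.67 years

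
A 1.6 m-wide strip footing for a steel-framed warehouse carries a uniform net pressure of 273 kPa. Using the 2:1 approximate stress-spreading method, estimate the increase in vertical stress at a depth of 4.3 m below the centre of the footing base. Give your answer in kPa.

By the 2:1 method the load spreads at 1 horizontal : 2 vertical, so at depth z the loaded area has grown by z in each plan dimension:
Δσ = qB/(B+z) = 273×1.6/(1.6+4.3) = 74.034 kPa

Δσ_z ≈ 74 kPa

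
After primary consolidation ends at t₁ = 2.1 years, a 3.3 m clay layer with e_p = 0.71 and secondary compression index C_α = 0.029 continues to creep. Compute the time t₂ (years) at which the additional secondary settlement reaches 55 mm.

t₂ ≈ 20.2 years

S_s = C_α·H/(1+e_p)·log₁₀(t₂/t₁) ⇒ log₁₀(t₂/t₁) = S_s·(1+e_p)/(C_α·H).
log₁₀(t₂/t₁) = 0.055 × (1+0.71) / (0.029×3.3) = 0.9828
t₂ = t₁ × 10^0.9828 = 2.1 × 9.611 = 20.18 years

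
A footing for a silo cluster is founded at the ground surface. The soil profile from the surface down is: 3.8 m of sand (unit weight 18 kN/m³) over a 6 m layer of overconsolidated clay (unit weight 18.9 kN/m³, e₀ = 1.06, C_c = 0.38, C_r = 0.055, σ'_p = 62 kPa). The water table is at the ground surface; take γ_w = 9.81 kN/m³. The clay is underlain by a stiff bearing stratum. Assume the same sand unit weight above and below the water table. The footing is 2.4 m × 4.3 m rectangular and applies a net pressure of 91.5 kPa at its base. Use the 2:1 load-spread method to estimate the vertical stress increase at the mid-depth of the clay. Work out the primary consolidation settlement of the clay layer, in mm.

Mid-depth of clay below the ground surface: z = 3.8 + 6/2 = 6.8 m.
Total vertical stress at mid-clay: σ_v = 18×3.8 + 18.9×3 = 125.1 kPa.
Pore pressure: u = 9.81×(6.8 − 0) = 66.708 kPa.
Initial effective stress: σ'_0 = σ_v − u = 125.1 − 66.708 = 58.392 kPa.
Stress increase at mid-clay by the 2:1 spreading method:
Δσ = qBL/((B+z)(L+z)) = 91.5×2.4×4.3/((2.4+6.8)(4.3+6.8)) = 9.2468 kPa
Final effective stress: σ'_f = 58.392 + 9.2468 = 67.639 kPa.
σ'_f = 67.639 > σ'_p = 62 kPa, so the stress path crosses the preconsolidation pressure — recompression up to σ'_p, then virgin compression beyond:
S_c = H/(1+e₀)·[C_r·log₁₀(σ'_p/σ'_0) + C_c·log₁₀(σ'_f/σ'_p)]
    = 6/2.06 × [0.055×log₁₀(62/58.392) + 0.38×log₁₀(67.639/62)]
    = 2.9126 × [0.0014321 + 0.014366] = 0.04601 m

S_c ≈ 46 mm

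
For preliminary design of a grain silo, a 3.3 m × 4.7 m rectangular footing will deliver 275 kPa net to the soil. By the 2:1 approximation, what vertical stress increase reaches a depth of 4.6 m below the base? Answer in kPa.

Δσ_z ≈ 58.1 kPa

By the 2:1 method the load spreads at 1 horizontal : 2 vertical, so at depth z the loaded area has grown by z in each plan dimension:
Δσ = qBL/((B+z)(L+z)) = 275×3.3×4.7/((3.3+4.6)(4.7+4.6)) = 58.054 kPa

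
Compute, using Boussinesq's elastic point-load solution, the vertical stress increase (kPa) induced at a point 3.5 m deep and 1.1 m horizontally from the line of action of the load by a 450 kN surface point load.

Boussinesq vertical stress below a point load on an elastic half-space:
Δσ_z = 3P/(2πz²) · [1 + (r/z)²]^(−5/2)
r/z = 1.1/3.5 = 0.31429; [1+(r/z)²]^(−5/2) = 0.79018.
Δσ_z = 3×450/(2π×3.5²) × 0.79018 = 17.54 × 0.79018 = 13.86 kPa

Δσ_z ≈ 13.9 kPa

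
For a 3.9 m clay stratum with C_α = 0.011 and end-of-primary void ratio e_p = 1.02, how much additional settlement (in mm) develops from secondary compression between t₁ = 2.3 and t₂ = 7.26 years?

S_s ≈ 10.6 mm

Secondary compression: S_s = C_α·H/(1+e_p)·log₁₀(t₂/t₁)
S_s = 0.011×3.9/(1+1.02)×log₁₀(7.26/2.3)
    = 0.02124 × 0.4992 = 0.0106 m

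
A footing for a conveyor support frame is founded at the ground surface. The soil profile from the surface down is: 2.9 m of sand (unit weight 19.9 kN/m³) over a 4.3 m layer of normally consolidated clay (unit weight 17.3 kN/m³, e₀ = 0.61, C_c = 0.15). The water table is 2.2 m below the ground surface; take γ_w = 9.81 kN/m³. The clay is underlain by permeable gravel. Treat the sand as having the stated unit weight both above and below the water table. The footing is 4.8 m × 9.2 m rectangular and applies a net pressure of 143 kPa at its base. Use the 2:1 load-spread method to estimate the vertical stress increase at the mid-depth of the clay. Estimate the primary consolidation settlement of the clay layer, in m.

Mid-depth of clay below the ground surface: z = 2.9 + 4.3/2 = 5.05 m.
Total vertical stress at mid-clay: σ_v = 19.9×2.9 + 17.3×2.15 = 94.905 kPa.
Pore pressure: u = 9.81×(5.05 − 2.2) = 27.959 kPa.
Initial effective stress: σ'_0 = σ_v − u = 94.905 − 27.959 = 66.946 kPa.
Stress increase at mid-clay by the 2:1 spreading method:
Δσ = qBL/((B+z)(L+z)) = 143×4.8×9.2/((4.8+5.05)(9.2+5.05)) = 44.99 kPa
Final effective stress: σ'_f = σ'_0 + Δσ = 66.946 + 44.99 = 111.94 kPa.
Normally consolidated clay, so the full stress increment lies on the virgin compression line:
S_c = C_c·H/(1+e₀)·log₁₀(σ'_f/σ'_0) = 0.15×4.3/(1+0.61)×log₁₀(111.94/66.946)
    = 0.40062 × 0.22326 = 0.08944 m

S_c ≈ 0.0894 m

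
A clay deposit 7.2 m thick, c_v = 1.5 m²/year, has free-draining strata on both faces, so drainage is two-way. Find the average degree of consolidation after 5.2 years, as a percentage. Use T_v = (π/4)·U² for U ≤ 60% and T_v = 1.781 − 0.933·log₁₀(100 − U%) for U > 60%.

Drainage path length: H_d = H/2 = 3.6 m (double drainage).
T_v = c_v·t/H_d² = 1.5×5.2/3.6² = 0.60185.
T_v = 0.60185 corresponds to the U > 60% branch:
U = 1 − 10^((1.781 − T_v)/0.933)/100 = 0.8164

U ≈ 81.6 %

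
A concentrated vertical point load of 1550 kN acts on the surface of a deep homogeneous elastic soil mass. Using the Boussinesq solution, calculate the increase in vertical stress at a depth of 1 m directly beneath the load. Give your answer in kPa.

Δσ_z ≈ 740 kPa

Boussinesq vertical stress below a point load on an elastic half-space:
Δσ_z = 3P/(2πz²) · [1 + (r/z)²]^(−5/2)
r/z = 0/1 = 0; [1+(r/z)²]^(−5/2) = 1.
Δσ_z = 3×1550/(2π×1²) × 1 = 740.07 × 1 = 740.1 kPa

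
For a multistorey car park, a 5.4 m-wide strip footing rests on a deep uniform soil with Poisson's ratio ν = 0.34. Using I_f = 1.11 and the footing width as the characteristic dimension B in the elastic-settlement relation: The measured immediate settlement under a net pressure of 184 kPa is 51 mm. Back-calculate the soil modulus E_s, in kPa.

S_e = q·B·(1−ν²)/E_s · I_f  ⇒  E_s = q·B·(1−ν²)·I_f / S_e.
E_s = 184 × 5.4 × 0.8844 × 1.11 / 0.051 = 19130 kPa

E_s ≈ 19100 kPa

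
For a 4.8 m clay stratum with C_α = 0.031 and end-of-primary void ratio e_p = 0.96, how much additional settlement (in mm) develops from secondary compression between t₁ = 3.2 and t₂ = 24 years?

S_s ≈ 66.4 mm

Secondary compression: S_s = C_α·H/(1+e_p)·log₁₀(t₂/t₁)
S_s = 0.031×4.8/(1+0.96)×log₁₀(24/3.2)
    = 0.07592 × 0.8751 = 0.06643 m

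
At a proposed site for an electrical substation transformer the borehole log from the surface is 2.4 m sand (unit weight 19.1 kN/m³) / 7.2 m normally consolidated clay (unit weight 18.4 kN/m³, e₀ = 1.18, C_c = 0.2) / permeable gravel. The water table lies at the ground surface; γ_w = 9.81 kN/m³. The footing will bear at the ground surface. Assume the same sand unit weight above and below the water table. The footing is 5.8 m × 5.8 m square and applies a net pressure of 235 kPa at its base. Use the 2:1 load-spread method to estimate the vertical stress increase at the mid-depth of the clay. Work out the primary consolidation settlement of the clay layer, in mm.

S_c ≈ 208 mm

Mid-depth of clay below the ground surface: z = 2.4 + 7.2/2 = 6 m.
Total vertical stress at mid-clay: σ_v = 19.1×2.4 + 18.4×3.6 = 112.08 kPa.
Pore pressure: u = 9.81×(6 − 0) = 58.86 kPa.
Initial effective stress: σ'_0 = σ_v − u = 112.08 − 58.86 = 53.22 kPa.
Stress increase at mid-clay by the 2:1 spreading method:
Δσ = qBL/((B+z)(L+z)) = 235×5.8×5.8/((5.8+6)(5.8+6)) = 56.775 kPa
Final effective stress: σ'_f = σ'_0 + Δσ = 53.22 + 56.775 = 110 kPa.
Normally consolidated clay, so the full stress increment lies on the virgin compression line:
S_c = C_c·H/(1+e₀)·log₁₀(σ'_f/σ'_0) = 0.2×7.2/(1+1.18)×log₁₀(110/53.22)
    = 0.66055 × 0.31532 = 0.2083 m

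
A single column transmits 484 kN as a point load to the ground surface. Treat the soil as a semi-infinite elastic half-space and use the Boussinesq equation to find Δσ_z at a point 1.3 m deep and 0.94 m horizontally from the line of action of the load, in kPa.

Boussinesq vertical stress below a point load on an elastic half-space:
Δσ_z = 3P/(2πz²) · [1 + (r/z)²]^(−5/2)
r/z = 0.94/1.3 = 0.72308; [1+(r/z)²]^(−5/2) = 0.34943.
Δσ_z = 3×484/(2π×1.3²) × 0.34943 = 136.74 × 0.34943 = 47.78 kPa

Δσ_z ≈ 47.8 kPa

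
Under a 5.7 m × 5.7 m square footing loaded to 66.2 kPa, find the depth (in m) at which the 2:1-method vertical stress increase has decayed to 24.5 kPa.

2:1 spreading — at depth z the loaded area has grown by z in each plan dimension:
qB²/(B+z)² = Δσ_z ⇒ z = B(√(q/Δσ_z) − 1) = 5.7×(√(66.2/24.5) − 1) = 3.67 m

z ≈ 3.67 m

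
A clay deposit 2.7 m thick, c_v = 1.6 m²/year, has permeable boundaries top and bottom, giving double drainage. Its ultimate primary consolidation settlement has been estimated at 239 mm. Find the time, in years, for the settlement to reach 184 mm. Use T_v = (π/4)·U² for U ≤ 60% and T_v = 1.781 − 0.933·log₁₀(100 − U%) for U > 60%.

t ≈ 0.581 years

Drainage path length: H_d = H/2 = 1.35 m (double drainage).
U = S(t)/S_ult = 184/239 = 0.7699.
U > 60%: T_v = 1.781 − 0.933·log₁₀(100 − 76.987) = 0.51029.
t = T_v·H_d²/c_v = 0.51029×1.35²/1.6 = 0.5813 years.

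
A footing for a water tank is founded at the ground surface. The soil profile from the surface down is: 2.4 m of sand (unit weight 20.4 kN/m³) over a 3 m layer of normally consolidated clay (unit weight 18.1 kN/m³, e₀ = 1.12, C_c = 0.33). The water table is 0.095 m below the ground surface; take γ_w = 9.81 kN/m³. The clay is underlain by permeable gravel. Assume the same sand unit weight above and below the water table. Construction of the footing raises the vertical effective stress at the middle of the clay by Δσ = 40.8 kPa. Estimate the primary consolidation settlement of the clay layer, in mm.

Mid-depth of clay below the ground surface: z = 2.4 + 3/2 = 3.9 m.
Total vertical stress at mid-clay: σ_v = 20.4×2.4 + 18.1×1.5 = 76.11 kPa.
Pore pressure: u = 9.81×(3.9 − 0.095) = 37.327 kPa.
Initial effective stress: σ'_0 = σ_v − u = 76.11 − 37.327 = 38.783 kPa.
Final effective stress: σ'_f = σ'_0 + Δσ = 38.783 + 40.8 = 79.583 kPa.
Normally consolidated clay, so the full stress increment lies on the virgin compression line:
S_c = C_c·H/(1+e₀)·log₁₀(σ'_f/σ'_0) = 0.33×3/(1+1.12)×log₁₀(79.583/38.783)
    = 0.46698 × 0.31218 = 0.1458 m

S_c ≈ 146 mm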